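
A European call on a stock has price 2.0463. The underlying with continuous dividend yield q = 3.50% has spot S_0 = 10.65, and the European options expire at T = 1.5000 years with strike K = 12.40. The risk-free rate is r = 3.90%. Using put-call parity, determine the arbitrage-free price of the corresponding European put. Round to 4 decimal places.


Put-call parity: C - P = S_0 * exp(-qT) - K * exp(-rT).
S_0 * exp(-qT) = 10.6500 * 0.94885432 = 10.10529852
K * exp(-rT) = 12.4000 * 0.94317824 = 11.69541018
P = C - S*exp(-qT) + K*exp(-rT)
P = 2.0463 - 10.10529852 + 11.69541018 = 3.6364

Answer: Put price = 3.6364


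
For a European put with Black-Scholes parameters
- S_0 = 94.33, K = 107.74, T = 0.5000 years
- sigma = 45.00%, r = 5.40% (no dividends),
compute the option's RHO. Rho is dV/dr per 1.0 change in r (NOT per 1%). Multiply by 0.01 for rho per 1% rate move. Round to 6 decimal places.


Answer: Rho = -36.108439

Derivation:
d1 = -0.1737805883; d2 = -0.4919786398
phi(d1) = 0.3929635657; exp(-qT) = 1.0000000000; exp(-rT) = 0.9733612415
N(-d2) = 0.6886327781
Rho = -K*T*exp(-rT)*N(-d2) = -107.7400 * 0.5000 * 0.9733612415 * 0.6886327781 = -36.108439


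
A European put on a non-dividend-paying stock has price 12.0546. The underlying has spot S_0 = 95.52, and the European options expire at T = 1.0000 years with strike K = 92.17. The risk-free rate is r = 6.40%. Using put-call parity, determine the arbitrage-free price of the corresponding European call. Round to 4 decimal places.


Answer: Call price = 21.1187

Derivation:
Put-call parity: C - P = S_0 * exp(-qT) - K * exp(-rT).
S_0 * exp(-qT) = 95.5200 * 1.00000000 = 95.52000000
K * exp(-rT) = 92.1700 * 0.93800500 = 86.45592081
C = P + S*exp(-qT) - K*exp(-rT)
C = 12.0546 + 95.52000000 - 86.45592081 = 21.1187


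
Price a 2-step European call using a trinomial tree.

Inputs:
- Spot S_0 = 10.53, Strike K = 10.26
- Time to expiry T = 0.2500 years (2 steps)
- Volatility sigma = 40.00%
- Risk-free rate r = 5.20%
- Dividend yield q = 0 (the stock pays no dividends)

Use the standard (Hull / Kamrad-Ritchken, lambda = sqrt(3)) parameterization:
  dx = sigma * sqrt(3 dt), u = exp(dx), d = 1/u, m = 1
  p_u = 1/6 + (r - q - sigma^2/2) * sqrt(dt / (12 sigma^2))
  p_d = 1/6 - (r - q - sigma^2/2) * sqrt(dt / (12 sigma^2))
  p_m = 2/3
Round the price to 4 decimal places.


dt = T/N = 0.125000; dx = sigma*sqrt(3*dt) = 0.244949
u = exp(dx) = 1.277556; d = 1/u = 0.782744
p_u = 0.159522, p_m = 0.666667, p_d = 0.173811
Discount per step: exp(-r*dt) = 0.993521
Stock lattice S(k, j) with j the centered position index:
  k=0: S(0,+0) = 10.5300
  k=1: S(1,-1) = 8.2423; S(1,+0) = 10.5300; S(1,+1) = 13.4527
  k=2: S(2,-2) = 6.4516; S(2,-1) = 8.2423; S(2,+0) = 10.5300; S(2,+1) = 13.4527; S(2,+2) = 17.1865
Terminal payoffs V(N, j) = max(S_T - K, 0):
  V(2,-2) = 0.000000; V(2,-1) = 0.000000; V(2,+0) = 0.270000; V(2,+1) = 3.192666; V(2,+2) = 6.926536
Backward induction: V(k, j) = exp(-r*dt) * [p_u * V(k+1, j+1) + p_m * V(k+1, j) + p_d * V(k+1, j-1)]
  V(1,-1) = exp(-r*dt) * [p_u*0.270000 + p_m*0.000000 + p_d*0.000000] = 0.042792
  V(1,+0) = exp(-r*dt) * [p_u*3.192666 + p_m*0.270000 + p_d*0.000000] = 0.684836
  V(1,+1) = exp(-r*dt) * [p_u*6.926536 + p_m*3.192666 + p_d*0.270000] = 3.259057
  V(0,+0) = exp(-r*dt) * [p_u*3.259057 + p_m*0.684836 + p_d*0.042792] = 0.977513

Answer: Price = V(0,0) = 0.9775


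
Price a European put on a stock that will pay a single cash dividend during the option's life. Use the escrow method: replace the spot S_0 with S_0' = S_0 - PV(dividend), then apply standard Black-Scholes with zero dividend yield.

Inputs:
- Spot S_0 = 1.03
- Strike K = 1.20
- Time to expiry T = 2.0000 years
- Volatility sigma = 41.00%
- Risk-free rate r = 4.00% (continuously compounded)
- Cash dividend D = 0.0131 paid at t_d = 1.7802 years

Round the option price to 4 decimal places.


Answer: Price = 0.2899

Derivation:
PV(D) = D * exp(-r * t_d) = 0.0131 * 0.93126817 = 0.01219961
S_0' = S_0 - PV(D) = 1.0300 - 0.01219961 = 1.01780039
d1 = (ln(S_0'/K) + (r + sigma^2/2)*T) / (sigma*sqrt(T)) = 0.14387426
d2 = d1 - sigma*sqrt(T) = -0.43595331
exp(-rT) = 0.92311635
N(-d1) = 0.44279988; N(-d2) = 0.66856470
P = K * exp(-rT) * N(-d2) - S_0' * N(-d1) = 1.2000 * 0.92311635 * 0.66856470 - 1.01780039 * 0.44279988 = 0.2899


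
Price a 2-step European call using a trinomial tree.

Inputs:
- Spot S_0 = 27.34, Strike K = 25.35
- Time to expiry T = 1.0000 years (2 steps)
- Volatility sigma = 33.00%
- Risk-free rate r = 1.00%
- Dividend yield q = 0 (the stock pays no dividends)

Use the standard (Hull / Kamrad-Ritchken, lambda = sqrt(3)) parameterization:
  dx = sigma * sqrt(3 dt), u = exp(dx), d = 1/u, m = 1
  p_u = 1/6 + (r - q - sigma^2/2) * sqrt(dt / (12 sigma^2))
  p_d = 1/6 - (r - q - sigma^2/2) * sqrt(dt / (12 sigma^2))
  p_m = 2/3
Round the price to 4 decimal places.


dt = T/N = 0.500000; dx = sigma*sqrt(3*dt) = 0.404166
u = exp(dx) = 1.498052; d = 1/u = 0.667533
p_u = 0.139172, p_m = 0.666667, p_d = 0.194162
Discount per step: exp(-r*dt) = 0.995012
Stock lattice S(k, j) with j the centered position index:
  k=0: S(0,+0) = 27.3400
  k=1: S(1,-1) = 18.2504; S(1,+0) = 27.3400; S(1,+1) = 40.9568
  k=2: S(2,-2) = 12.1827; S(2,-1) = 18.2504; S(2,+0) = 27.3400; S(2,+1) = 40.9568; S(2,+2) = 61.3554
Terminal payoffs V(N, j) = max(S_T - K, 0):
  V(2,-2) = 0.000000; V(2,-1) = 0.000000; V(2,+0) = 1.990000; V(2,+1) = 15.606750; V(2,+2) = 36.005355
Backward induction: V(k, j) = exp(-r*dt) * [p_u * V(k+1, j+1) + p_m * V(k+1, j) + p_d * V(k+1, j-1)]
  V(1,-1) = exp(-r*dt) * [p_u*1.990000 + p_m*0.000000 + p_d*0.000000] = 0.275571
  V(1,+0) = exp(-r*dt) * [p_u*15.606750 + p_m*1.990000 + p_d*0.000000] = 3.481236
  V(1,+1) = exp(-r*dt) * [p_u*36.005355 + p_m*15.606750 + p_d*1.990000] = 15.722999
  V(0,+0) = exp(-r*dt) * [p_u*15.722999 + p_m*3.481236 + p_d*0.275571] = 4.539771

Answer: Price = V(0,0) = 4.5398


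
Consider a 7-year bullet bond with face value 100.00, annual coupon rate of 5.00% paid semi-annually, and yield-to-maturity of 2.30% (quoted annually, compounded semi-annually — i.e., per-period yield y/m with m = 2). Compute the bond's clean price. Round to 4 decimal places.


Coupon per period c = face * coupon_rate / m = 2.500000
Periods per year m = 2; per-period yield y/m = 0.011500
Number of cashflows N = 14
Cashflows (t years, CF_t, discount factor 1/(1+y/m)^(m*t), PV):
  t = 0.5000: CF_t = 2.500000, DF = 0.988631, PV = 2.471577
  t = 1.0000: CF_t = 2.500000, DF = 0.977391, PV = 2.443477
  t = 1.5000: CF_t = 2.500000, DF = 0.966279, PV = 2.415696
  t = 2.0000: CF_t = 2.500000, DF = 0.955293, PV = 2.388232
  t = 2.5000: CF_t = 2.500000, DF = 0.944432, PV = 2.361079
  t = 3.0000: CF_t = 2.500000, DF = 0.933694, PV = 2.334236
  t = 3.5000: CF_t = 2.500000, DF = 0.923079, PV = 2.307697
  t = 4.0000: CF_t = 2.500000, DF = 0.912584, PV = 2.281460
  t = 4.5000: CF_t = 2.500000, DF = 0.902209, PV = 2.255522
  t = 5.0000: CF_t = 2.500000, DF = 0.891951, PV = 2.229878
  t = 5.5000: CF_t = 2.500000, DF = 0.881810, PV = 2.204526
  t = 6.0000: CF_t = 2.500000, DF = 0.871785, PV = 2.179462
  t = 6.5000: CF_t = 2.500000, DF = 0.861873, PV = 2.154683
  t = 7.0000: CF_t = 102.500000, DF = 0.852075, PV = 87.337639
Price P = sum_t PV_t = 117.365165

Answer: Price = 117.3652


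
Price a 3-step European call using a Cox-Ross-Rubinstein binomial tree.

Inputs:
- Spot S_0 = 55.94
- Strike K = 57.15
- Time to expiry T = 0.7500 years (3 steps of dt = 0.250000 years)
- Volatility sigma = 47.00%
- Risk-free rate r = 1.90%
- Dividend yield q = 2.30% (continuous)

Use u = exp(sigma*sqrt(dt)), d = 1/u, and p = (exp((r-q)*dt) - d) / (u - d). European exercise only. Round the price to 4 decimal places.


dt = T/N = 0.250000
u = exp(sigma*sqrt(dt)) = 1.264909; d = 1/u = 0.790571
p = (exp((r-q)*dt) - d) / (u - d) = 0.439412
Discount per step: exp(-r*dt) = 0.995261
Stock lattice S(k, i) with i counting down-moves:
  k=0: S(0,0) = 55.9400
  k=1: S(1,0) = 70.7590; S(1,1) = 44.2245
  k=2: S(2,0) = 89.5037; S(2,1) = 55.9400; S(2,2) = 34.9626
  k=3: S(3,0) = 113.2140; S(3,1) = 70.7590; S(3,2) = 44.2245; S(3,3) = 27.6404
Terminal payoffs V(N, i) = max(S_T - K, 0):
  V(3,0) = 56.063984; V(3,1) = 13.608997; V(3,2) = 0.000000; V(3,3) = 0.000000
Backward induction: V(k, i) = exp(-r*dt) * [p * V(k+1, i) + (1-p) * V(k+1, i+1)].
  V(2,0) = exp(-r*dt) * [p*56.063984 + (1-p)*13.608997] = 32.111325
  V(2,1) = exp(-r*dt) * [p*13.608997 + (1-p)*0.000000] = 5.951615
  V(2,2) = exp(-r*dt) * [p*0.000000 + (1-p)*0.000000] = 0.000000
  V(1,0) = exp(-r*dt) * [p*32.111325 + (1-p)*5.951615] = 17.363824
  V(1,1) = exp(-r*dt) * [p*5.951615 + (1-p)*0.000000] = 2.602817
  V(0,0) = exp(-r*dt) * [p*17.363824 + (1-p)*2.602817] = 9.045907

Answer: Price = V(0,0) = 9.0459


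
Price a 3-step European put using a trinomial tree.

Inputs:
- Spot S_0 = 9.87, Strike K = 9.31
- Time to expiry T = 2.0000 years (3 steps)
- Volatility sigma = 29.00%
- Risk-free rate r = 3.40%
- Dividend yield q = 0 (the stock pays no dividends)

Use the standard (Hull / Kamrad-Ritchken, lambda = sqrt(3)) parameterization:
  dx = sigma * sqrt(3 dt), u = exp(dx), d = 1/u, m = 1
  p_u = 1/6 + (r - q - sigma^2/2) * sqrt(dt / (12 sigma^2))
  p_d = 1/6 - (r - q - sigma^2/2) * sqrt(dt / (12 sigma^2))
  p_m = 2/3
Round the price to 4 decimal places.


Answer: Price = V(0,0) = 0.9423

Derivation:
dt = T/N = 0.666667; dx = sigma*sqrt(3*dt) = 0.410122
u = exp(dx) = 1.507002; d = 1/u = 0.663569
p_u = 0.160124, p_m = 0.666667, p_d = 0.173209
Discount per step: exp(-r*dt) = 0.977588
Stock lattice S(k, j) with j the centered position index:
  k=0: S(0,+0) = 9.8700
  k=1: S(1,-1) = 6.5494; S(1,+0) = 9.8700; S(1,+1) = 14.8741
  k=2: S(2,-2) = 4.3460; S(2,-1) = 6.5494; S(2,+0) = 9.8700; S(2,+1) = 14.8741; S(2,+2) = 22.4153
  k=3: S(3,-3) = 2.8839; S(3,-2) = 4.3460; S(3,-1) = 6.5494; S(3,+0) = 9.8700; S(3,+1) = 14.8741; S(3,+2) = 22.4153; S(3,+3) = 33.7799
Terminal payoffs V(N, j) = max(K - S_T, 0):
  V(3,-3) = 6.426127; V(3,-2) = 4.964000; V(3,-1) = 2.760571; V(3,+0) = 0.000000; V(3,+1) = 0.000000; V(3,+2) = 0.000000; V(3,+3) = 0.000000
Backward induction: V(k, j) = exp(-r*dt) * [p_u * V(k+1, j+1) + p_m * V(k+1, j) + p_d * V(k+1, j-1)]
  V(2,-2) = exp(-r*dt) * [p_u*2.760571 + p_m*4.964000 + p_d*6.426127] = 4.755412
  V(2,-1) = exp(-r*dt) * [p_u*0.000000 + p_m*2.760571 + p_d*4.964000] = 2.639676
  V(2,+0) = exp(-r*dt) * [p_u*0.000000 + p_m*0.000000 + p_d*2.760571] = 0.467441
  V(2,+1) = exp(-r*dt) * [p_u*0.000000 + p_m*0.000000 + p_d*0.000000] = 0.000000
  V(2,+2) = exp(-r*dt) * [p_u*0.000000 + p_m*0.000000 + p_d*0.000000] = 0.000000
  V(1,-1) = exp(-r*dt) * [p_u*0.467441 + p_m*2.639676 + p_d*4.755412] = 2.598737
  V(1,+0) = exp(-r*dt) * [p_u*0.000000 + p_m*0.467441 + p_d*2.639676] = 0.751613
  V(1,+1) = exp(-r*dt) * [p_u*0.000000 + p_m*0.000000 + p_d*0.467441] = 0.079151
  V(0,+0) = exp(-r*dt) * [p_u*0.079151 + p_m*0.751613 + p_d*2.598737] = 0.942273


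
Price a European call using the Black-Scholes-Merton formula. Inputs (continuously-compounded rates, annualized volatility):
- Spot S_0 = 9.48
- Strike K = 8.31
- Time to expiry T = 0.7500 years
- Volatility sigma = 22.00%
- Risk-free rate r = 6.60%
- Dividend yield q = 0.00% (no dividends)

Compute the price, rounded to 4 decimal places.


Answer: Price = 1.7216

Derivation:
d1 = (ln(S/K) + (r - q + 0.5*sigma^2) * T) / (sigma * sqrt(T)) = 1.04644583
d2 = d1 - sigma * sqrt(T) = 0.85592024
exp(-rT) = 0.95170516; exp(-qT) = 1.00000000
C = S_0 * exp(-qT) * N(d1) - K * exp(-rT) * N(d2)
N(d1) = 0.85232238; N(d2) = 0.80397905
C = 9.4800 * 1.00000000 * 0.85232238 - 8.3100 * 0.95170516 * 0.80397905 = 1.7216


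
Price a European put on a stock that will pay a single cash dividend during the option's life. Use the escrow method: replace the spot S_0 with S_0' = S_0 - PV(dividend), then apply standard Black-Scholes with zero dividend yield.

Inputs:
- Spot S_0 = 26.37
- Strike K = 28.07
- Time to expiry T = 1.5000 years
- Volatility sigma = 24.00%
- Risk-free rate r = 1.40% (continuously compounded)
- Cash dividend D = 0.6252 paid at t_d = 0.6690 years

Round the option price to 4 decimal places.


PV(D) = D * exp(-r * t_d) = 0.6252 * 0.99067772 = 0.61937171
S_0' = S_0 - PV(D) = 26.3700 - 0.61937171 = 25.75062829
d1 = (ln(S_0'/K) + (r + sigma^2/2)*T) / (sigma*sqrt(T)) = -0.07498965
d2 = d1 - sigma*sqrt(T) = -0.36892841
exp(-rT) = 0.97921896
N(-d1) = 0.52988852; N(-d2) = 0.64390946
P = K * exp(-rT) * N(-d2) - S_0' * N(-d1) = 28.0700 * 0.97921896 * 0.64390946 - 25.75062829 * 0.52988852 = 4.0540

Answer: Price = 4.0540


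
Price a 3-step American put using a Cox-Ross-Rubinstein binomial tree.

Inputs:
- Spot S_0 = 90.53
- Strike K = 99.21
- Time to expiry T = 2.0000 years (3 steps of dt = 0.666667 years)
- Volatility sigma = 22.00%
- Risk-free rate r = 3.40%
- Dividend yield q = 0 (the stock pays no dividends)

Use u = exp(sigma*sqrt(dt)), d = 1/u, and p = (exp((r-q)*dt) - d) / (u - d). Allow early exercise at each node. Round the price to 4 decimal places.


dt = T/N = 0.666667
u = exp(sigma*sqrt(dt)) = 1.196774; d = 1/u = 0.835580
p = (exp((r-q)*dt) - d) / (u - d) = 0.518685
Discount per step: exp(-r*dt) = 0.977588
Stock lattice S(k, i) with i counting down-moves:
  k=0: S(0,0) = 90.5300
  k=1: S(1,0) = 108.3439; S(1,1) = 75.6451
  k=2: S(2,0) = 129.6631; S(2,1) = 90.5300; S(2,2) = 63.2075
  k=3: S(3,0) = 155.1774; S(3,1) = 108.3439; S(3,2) = 75.6451; S(3,3) = 52.8149
Terminal payoffs V(N, i) = max(K - S_T, 0):
  V(3,0) = 0.000000; V(3,1) = 0.000000; V(3,2) = 23.564947; V(3,3) = 46.395090
Backward induction: V(k, i) = exp(-r*dt) * [p * V(k+1, i) + (1-p) * V(k+1, i+1)]; then take max(V_cont, immediate exercise) for American.
  V(2,0) = exp(-r*dt) * [p*0.000000 + (1-p)*0.000000] = 0.000000; exercise = 0.000000; V(2,0) = max -> 0.000000
  V(2,1) = exp(-r*dt) * [p*0.000000 + (1-p)*23.564947] = 11.087975; exercise = 8.680000; V(2,1) = max -> 11.087975
  V(2,2) = exp(-r*dt) * [p*23.564947 + (1-p)*46.395090] = 33.779045; exercise = 36.002511; V(2,2) = max -> 36.002511
  V(1,0) = exp(-r*dt) * [p*0.000000 + (1-p)*11.087975] = 5.217207; exercise = 0.000000; V(1,0) = max -> 5.217207
  V(1,1) = exp(-r*dt) * [p*11.087975 + (1-p)*36.002511] = 22.562470; exercise = 23.564947; V(1,1) = max -> 23.564947
  V(0,0) = exp(-r*dt) * [p*5.217207 + (1-p)*23.564947] = 13.733412; exercise = 8.680000; V(0,0) = max -> 13.733412

Answer: Price = V(0,0) = 13.7334


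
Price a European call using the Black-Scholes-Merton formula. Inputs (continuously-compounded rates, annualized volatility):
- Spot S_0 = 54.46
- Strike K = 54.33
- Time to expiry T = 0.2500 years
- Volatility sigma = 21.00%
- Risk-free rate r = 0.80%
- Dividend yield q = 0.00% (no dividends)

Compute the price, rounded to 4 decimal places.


Answer: Price = 2.3965

Derivation:
d1 = (ln(S/K) + (r - q + 0.5*sigma^2) * T) / (sigma * sqrt(T)) = 0.09430883
d2 = d1 - sigma * sqrt(T) = -0.01069117
exp(-rT) = 0.99800200; exp(-qT) = 1.00000000
C = S_0 * exp(-qT) * N(d1) - K * exp(-rT) * N(d2)
N(d1) = 0.53756808; N(d2) = 0.49573492
C = 54.4600 * 1.00000000 * 0.53756808 - 54.3300 * 0.99800200 * 0.49573492 = 2.3965


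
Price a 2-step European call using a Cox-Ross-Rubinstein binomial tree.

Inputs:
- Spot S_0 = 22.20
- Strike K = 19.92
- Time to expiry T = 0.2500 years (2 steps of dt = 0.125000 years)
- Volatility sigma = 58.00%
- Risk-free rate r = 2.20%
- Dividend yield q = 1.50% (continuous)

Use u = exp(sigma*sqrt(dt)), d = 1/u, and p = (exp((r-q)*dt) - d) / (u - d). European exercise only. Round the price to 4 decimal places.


dt = T/N = 0.125000
u = exp(sigma*sqrt(dt)) = 1.227600; d = 1/u = 0.814598
p = (exp((r-q)*dt) - d) / (u - d) = 0.451033
Discount per step: exp(-r*dt) = 0.997254
Stock lattice S(k, i) with i counting down-moves:
  k=0: S(0,0) = 22.2000
  k=1: S(1,0) = 27.2527; S(1,1) = 18.0841
  k=2: S(2,0) = 33.4554; S(2,1) = 22.2000; S(2,2) = 14.7312
Terminal payoffs V(N, i) = max(S_T - K, 0):
  V(2,0) = 13.535434; V(2,1) = 2.280000; V(2,2) = 0.000000
Backward induction: V(k, i) = exp(-r*dt) * [p * V(k+1, i) + (1-p) * V(k+1, i+1)].
  V(1,0) = exp(-r*dt) * [p*13.535434 + (1-p)*2.280000] = 7.336372
  V(1,1) = exp(-r*dt) * [p*2.280000 + (1-p)*0.000000] = 1.025532
  V(0,0) = exp(-r*dt) * [p*7.336372 + (1-p)*1.025532] = 3.861297

Answer: Price = V(0,0) = 3.8613


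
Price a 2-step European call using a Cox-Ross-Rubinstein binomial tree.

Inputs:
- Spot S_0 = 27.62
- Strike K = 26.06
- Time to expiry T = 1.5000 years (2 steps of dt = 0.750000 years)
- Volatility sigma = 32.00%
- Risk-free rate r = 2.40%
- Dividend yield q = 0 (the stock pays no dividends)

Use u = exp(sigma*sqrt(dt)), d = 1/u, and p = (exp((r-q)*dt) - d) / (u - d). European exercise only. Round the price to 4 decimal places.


Answer: Price = V(0,0) = 5.3113

Derivation:
dt = T/N = 0.750000
u = exp(sigma*sqrt(dt)) = 1.319335; d = 1/u = 0.757957
p = (exp((r-q)*dt) - d) / (u - d) = 0.463512
Discount per step: exp(-r*dt) = 0.982161
Stock lattice S(k, i) with i counting down-moves:
  k=0: S(0,0) = 27.6200
  k=1: S(1,0) = 36.4400; S(1,1) = 20.9348
  k=2: S(2,0) = 48.0766; S(2,1) = 27.6200; S(2,2) = 15.8677
Terminal payoffs V(N, i) = max(S_T - K, 0):
  V(2,0) = 22.016640; V(2,1) = 1.560000; V(2,2) = 0.000000
Backward induction: V(k, i) = exp(-r*dt) * [p * V(k+1, i) + (1-p) * V(k+1, i+1)].
  V(1,0) = exp(-r*dt) * [p*22.016640 + (1-p)*1.560000] = 10.844927
  V(1,1) = exp(-r*dt) * [p*1.560000 + (1-p)*0.000000] = 0.710180
  V(0,0) = exp(-r*dt) * [p*10.844927 + (1-p)*0.710180] = 5.311291


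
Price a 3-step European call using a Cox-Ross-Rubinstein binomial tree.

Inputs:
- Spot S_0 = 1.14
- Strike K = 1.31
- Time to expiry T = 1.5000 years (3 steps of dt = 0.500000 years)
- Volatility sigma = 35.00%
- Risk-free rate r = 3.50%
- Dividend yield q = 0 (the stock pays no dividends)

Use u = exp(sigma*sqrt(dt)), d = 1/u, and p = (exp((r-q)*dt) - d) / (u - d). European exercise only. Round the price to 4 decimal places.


Answer: Price = V(0,0) = 0.1600

Derivation:
dt = T/N = 0.500000
u = exp(sigma*sqrt(dt)) = 1.280803; d = 1/u = 0.780760
p = (exp((r-q)*dt) - d) / (u - d) = 0.473747
Discount per step: exp(-r*dt) = 0.982652
Stock lattice S(k, i) with i counting down-moves:
  k=0: S(0,0) = 1.1400
  k=1: S(1,0) = 1.4601; S(1,1) = 0.8901
  k=2: S(2,0) = 1.8701; S(2,1) = 1.1400; S(2,2) = 0.6949
  k=3: S(3,0) = 2.3953; S(3,1) = 1.4601; S(3,2) = 0.8901; S(3,3) = 0.5426
Terminal payoffs V(N, i) = max(S_T - K, 0):
  V(3,0) = 1.085257; V(3,1) = 0.150116; V(3,2) = 0.000000; V(3,3) = 0.000000
Backward induction: V(k, i) = exp(-r*dt) * [p * V(k+1, i) + (1-p) * V(k+1, i+1)].
  V(2,0) = exp(-r*dt) * [p*1.085257 + (1-p)*0.150116] = 0.582846
  V(2,1) = exp(-r*dt) * [p*0.150116 + (1-p)*0.000000] = 0.069883
  V(2,2) = exp(-r*dt) * [p*0.000000 + (1-p)*0.000000] = 0.000000
  V(1,0) = exp(-r*dt) * [p*0.582846 + (1-p)*0.069883] = 0.307470
  V(1,1) = exp(-r*dt) * [p*0.069883 + (1-p)*0.000000] = 0.032533
  V(0,0) = exp(-r*dt) * [p*0.307470 + (1-p)*0.032533] = 0.159959


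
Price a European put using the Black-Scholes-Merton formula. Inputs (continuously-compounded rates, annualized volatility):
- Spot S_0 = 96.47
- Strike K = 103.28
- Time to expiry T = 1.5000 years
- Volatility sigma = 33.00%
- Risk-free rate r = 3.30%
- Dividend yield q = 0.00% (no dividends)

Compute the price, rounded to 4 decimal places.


d1 = (ln(S/K) + (r - q + 0.5*sigma^2) * T) / (sigma * sqrt(T)) = 0.15578590
d2 = d1 - sigma * sqrt(T) = -0.24837991
exp(-rT) = 0.95170516; exp(-qT) = 1.00000000
P = K * exp(-rT) * N(-d2) - S_0 * exp(-qT) * N(-d1)
N(-d1) = 0.43810089; N(-d2) = 0.59807976
P = 103.2800 * 0.95170516 * 0.59807976 - 96.4700 * 1.00000000 * 0.43810089 = 16.5229

Answer: Price = 16.5229


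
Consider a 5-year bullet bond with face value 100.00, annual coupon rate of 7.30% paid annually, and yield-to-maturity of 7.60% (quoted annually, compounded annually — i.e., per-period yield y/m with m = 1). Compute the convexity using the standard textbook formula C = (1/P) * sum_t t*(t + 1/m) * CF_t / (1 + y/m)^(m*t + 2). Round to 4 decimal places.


Answer: Convexity = 21.5295

Derivation:
Coupon per period c = face * coupon_rate / m = 7.300000
Periods per year m = 1; per-period yield y/m = 0.076000
Number of cashflows N = 5
Cashflows (t years, CF_t, discount factor 1/(1+y/m)^(m*t), PV):
  t = 1.0000: CF_t = 7.300000, DF = 0.929368, PV = 6.784387
  t = 2.0000: CF_t = 7.300000, DF = 0.863725, PV = 6.305192
  t = 3.0000: CF_t = 7.300000, DF = 0.802718, PV = 5.859844
  t = 4.0000: CF_t = 7.300000, DF = 0.746021, PV = 5.445952
  t = 5.0000: CF_t = 107.300000, DF = 0.693328, PV = 74.394078
Price P = sum_t PV_t = 98.789452
Convexity numerator sum_t t*(t + 1/m) * CF_t / (1+y/m)^(m*t + 2):
  t = 1.0000: term = 11.719688
  t = 2.0000: term = 32.675709
  t = 3.0000: term = 60.735519
  t = 4.0000: term = 94.076083
  t = 5.0000: term = 1927.680603
Convexity = (1/P) * sum = 2126.887603 / 98.789452 = 21.529501


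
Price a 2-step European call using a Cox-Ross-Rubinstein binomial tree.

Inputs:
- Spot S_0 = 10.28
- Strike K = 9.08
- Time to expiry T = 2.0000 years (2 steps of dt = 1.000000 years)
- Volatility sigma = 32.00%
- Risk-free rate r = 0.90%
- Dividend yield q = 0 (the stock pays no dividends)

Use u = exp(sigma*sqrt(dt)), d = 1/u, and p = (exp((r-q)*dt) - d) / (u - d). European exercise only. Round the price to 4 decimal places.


Answer: Price = V(0,0) = 2.5111

Derivation:
dt = T/N = 1.000000
u = exp(sigma*sqrt(dt)) = 1.377128; d = 1/u = 0.726149
p = (exp((r-q)*dt) - d) / (u - d) = 0.434563
Discount per step: exp(-r*dt) = 0.991040
Stock lattice S(k, i) with i counting down-moves:
  k=0: S(0,0) = 10.2800
  k=1: S(1,0) = 14.1569; S(1,1) = 7.4648
  k=2: S(2,0) = 19.4958; S(2,1) = 10.2800; S(2,2) = 5.4206
Terminal payoffs V(N, i) = max(S_T - K, 0):
  V(2,0) = 10.415823; V(2,1) = 1.200000; V(2,2) = 0.000000
Backward induction: V(k, i) = exp(-r*dt) * [p * V(k+1, i) + (1-p) * V(k+1, i+1)].
  V(1,0) = exp(-r*dt) * [p*10.415823 + (1-p)*1.200000] = 5.158227
  V(1,1) = exp(-r*dt) * [p*1.200000 + (1-p)*0.000000] = 0.516804
  V(0,0) = exp(-r*dt) * [p*5.158227 + (1-p)*0.516804] = 2.511095


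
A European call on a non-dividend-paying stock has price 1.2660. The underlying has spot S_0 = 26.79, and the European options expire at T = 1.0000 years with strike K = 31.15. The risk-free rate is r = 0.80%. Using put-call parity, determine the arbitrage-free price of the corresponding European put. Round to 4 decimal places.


Put-call parity: C - P = S_0 * exp(-qT) - K * exp(-rT).
S_0 * exp(-qT) = 26.7900 * 1.00000000 = 26.79000000
K * exp(-rT) = 31.1500 * 0.99203191 = 30.90179415
P = C - S*exp(-qT) + K*exp(-rT)
P = 1.2660 - 26.79000000 + 30.90179415 = 5.3778

Answer: Put price = 5.3778


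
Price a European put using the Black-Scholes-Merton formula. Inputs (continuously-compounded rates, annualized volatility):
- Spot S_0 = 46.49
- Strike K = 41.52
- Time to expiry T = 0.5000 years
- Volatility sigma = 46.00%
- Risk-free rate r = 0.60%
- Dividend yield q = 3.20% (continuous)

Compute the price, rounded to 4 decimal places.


Answer: Price = 3.7129

Derivation:
d1 = (ln(S/K) + (r - q + 0.5*sigma^2) * T) / (sigma * sqrt(T)) = 0.47026289
d2 = d1 - sigma * sqrt(T) = 0.14499377
exp(-rT) = 0.99700450; exp(-qT) = 0.98412732
P = K * exp(-rT) * N(-d2) - S_0 * exp(-qT) * N(-d1)
N(-d1) = 0.31908360; N(-d2) = 0.44235789
P = 41.5200 * 0.99700450 * 0.44235789 - 46.4900 * 0.98412732 * 0.31908360 = 3.7129


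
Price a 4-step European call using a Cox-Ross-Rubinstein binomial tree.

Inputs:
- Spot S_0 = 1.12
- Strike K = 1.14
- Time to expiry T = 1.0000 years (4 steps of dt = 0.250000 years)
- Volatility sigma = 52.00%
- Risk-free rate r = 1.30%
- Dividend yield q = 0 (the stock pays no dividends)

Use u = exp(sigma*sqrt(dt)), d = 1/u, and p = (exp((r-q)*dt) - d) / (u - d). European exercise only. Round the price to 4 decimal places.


dt = T/N = 0.250000
u = exp(sigma*sqrt(dt)) = 1.296930; d = 1/u = 0.771052
p = (exp((r-q)*dt) - d) / (u - d) = 0.441554
Discount per step: exp(-r*dt) = 0.996755
Stock lattice S(k, i) with i counting down-moves:
  k=0: S(0,0) = 1.1200
  k=1: S(1,0) = 1.4526; S(1,1) = 0.8636
  k=2: S(2,0) = 1.8839; S(2,1) = 1.1200; S(2,2) = 0.6659
  k=3: S(3,0) = 2.4432; S(3,1) = 1.4526; S(3,2) = 0.8636; S(3,3) = 0.5134
  k=4: S(4,0) = 3.1687; S(4,1) = 1.8839; S(4,2) = 1.1200; S(4,3) = 0.6659; S(4,4) = 0.3959
Terminal payoffs V(N, i) = max(S_T - K, 0):
  V(4,0) = 2.028723; V(4,1) = 0.743871; V(4,2) = 0.000000; V(4,3) = 0.000000; V(4,4) = 0.000000
Backward induction: V(k, i) = exp(-r*dt) * [p * V(k+1, i) + (1-p) * V(k+1, i+1)].
  V(3,0) = exp(-r*dt) * [p*2.028723 + (1-p)*0.743871] = 1.306948
  V(3,1) = exp(-r*dt) * [p*0.743871 + (1-p)*0.000000] = 0.327393
  V(3,2) = exp(-r*dt) * [p*0.000000 + (1-p)*0.000000] = 0.000000
  V(3,3) = exp(-r*dt) * [p*0.000000 + (1-p)*0.000000] = 0.000000
  V(2,0) = exp(-r*dt) * [p*1.306948 + (1-p)*0.327393] = 0.757454
  V(2,1) = exp(-r*dt) * [p*0.327393 + (1-p)*0.000000] = 0.144093
  V(2,2) = exp(-r*dt) * [p*0.000000 + (1-p)*0.000000] = 0.000000
  V(1,0) = exp(-r*dt) * [p*0.757454 + (1-p)*0.144093] = 0.413578
  V(1,1) = exp(-r*dt) * [p*0.144093 + (1-p)*0.000000] = 0.063418
  V(0,0) = exp(-r*dt) * [p*0.413578 + (1-p)*0.063418] = 0.217325

Answer: Price = V(0,0) = 0.2173


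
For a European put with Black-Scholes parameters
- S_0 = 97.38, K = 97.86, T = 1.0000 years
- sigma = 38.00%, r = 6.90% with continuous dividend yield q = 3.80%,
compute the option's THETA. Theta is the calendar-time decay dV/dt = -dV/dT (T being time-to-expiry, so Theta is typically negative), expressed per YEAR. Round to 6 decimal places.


d1 = 0.2586393813; d2 = -0.1213606187
phi(d1) = 0.3858194759; exp(-qT) = 0.9627129409; exp(-rT) = 0.9333266801
Theta = -S*exp(-qT)*phi(d1)*sigma/(2*sqrt(T)) + r*K*exp(-rT)*N(-d2) - q*S*exp(-qT)*N(-d1)
N(-d1) = 0.3979567475; N(-d2) = 0.5482972960; sqrt(T) = 1.0000000000
Term 1 = -97.3800 * 0.9627129409 * 0.3858194759 * 0.3800 / (2 * 1.0000000000) = -6.8723350960
Term 2 = 0.0690 * 97.8600 * 0.9333266801 * 0.5482972960 = 3.4554458139
Term 3 = -0.0380 * 97.3800 * 0.9627129409 * 0.3979567475 = -1.4177055817
Theta = -6.8723350960 + (3.4554458139) + (-1.4177055817) = -4.834595

Answer: Theta = -4.834595


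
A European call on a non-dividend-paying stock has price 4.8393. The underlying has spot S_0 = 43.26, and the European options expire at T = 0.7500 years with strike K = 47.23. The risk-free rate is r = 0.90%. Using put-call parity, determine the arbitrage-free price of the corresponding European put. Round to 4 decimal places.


Put-call parity: C - P = S_0 * exp(-qT) - K * exp(-rT).
S_0 * exp(-qT) = 43.2600 * 1.00000000 = 43.26000000
K * exp(-rT) = 47.2300 * 0.99327273 = 46.91227104
P = C - S*exp(-qT) + K*exp(-rT)
P = 4.8393 - 43.26000000 + 46.91227104 = 8.4916

Answer: Put price = 8.4916


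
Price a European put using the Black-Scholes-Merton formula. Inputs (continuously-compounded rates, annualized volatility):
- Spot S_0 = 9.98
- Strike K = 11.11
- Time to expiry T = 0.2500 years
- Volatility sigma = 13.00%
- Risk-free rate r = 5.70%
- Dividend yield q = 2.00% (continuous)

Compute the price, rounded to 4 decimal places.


d1 = (ln(S/K) + (r - q + 0.5*sigma^2) * T) / (sigma * sqrt(T)) = -1.47538482
d2 = d1 - sigma * sqrt(T) = -1.54038482
exp(-rT) = 0.98585105; exp(-qT) = 0.99501248
P = K * exp(-rT) * N(-d2) - S_0 * exp(-qT) * N(-d1)
N(-d1) = 0.92994544; N(-d2) = 0.93826671
P = 11.1100 * 0.98585105 * 0.93826671 - 9.9800 * 0.99501248 * 0.92994544 = 1.0421

Answer: Price = 1.0421


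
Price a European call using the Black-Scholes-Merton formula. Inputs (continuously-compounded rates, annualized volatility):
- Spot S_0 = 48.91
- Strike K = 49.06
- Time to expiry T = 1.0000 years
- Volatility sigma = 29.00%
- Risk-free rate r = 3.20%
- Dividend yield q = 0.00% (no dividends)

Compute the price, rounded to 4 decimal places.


Answer: Price = 6.2834

Derivation:
d1 = (ln(S/K) + (r - q + 0.5*sigma^2) * T) / (sigma * sqrt(T)) = 0.24478564
d2 = d1 - sigma * sqrt(T) = -0.04521436
exp(-rT) = 0.96850658; exp(-qT) = 1.00000000
C = S_0 * exp(-qT) * N(d1) - K * exp(-rT) * N(d2)
N(d1) = 0.59668879; N(d2) = 0.48196822
C = 48.9100 * 1.00000000 * 0.59668879 - 49.0600 * 0.96850658 * 0.48196822 = 6.2834


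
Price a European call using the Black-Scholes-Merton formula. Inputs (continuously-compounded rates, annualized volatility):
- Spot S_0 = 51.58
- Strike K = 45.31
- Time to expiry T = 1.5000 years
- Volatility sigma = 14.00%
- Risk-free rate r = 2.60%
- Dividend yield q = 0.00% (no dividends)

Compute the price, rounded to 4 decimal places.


d1 = (ln(S/K) + (r - q + 0.5*sigma^2) * T) / (sigma * sqrt(T)) = 1.06906371
d2 = d1 - sigma * sqrt(T) = 0.89759943
exp(-rT) = 0.96175071; exp(-qT) = 1.00000000
C = S_0 * exp(-qT) * N(d1) - K * exp(-rT) * N(d2)
N(d1) = 0.85747952; N(d2) = 0.81530043
C = 51.5800 * 1.00000000 * 0.85747952 - 45.3100 * 0.96175071 * 0.81530043 = 8.7005

Answer: Price = 8.7005


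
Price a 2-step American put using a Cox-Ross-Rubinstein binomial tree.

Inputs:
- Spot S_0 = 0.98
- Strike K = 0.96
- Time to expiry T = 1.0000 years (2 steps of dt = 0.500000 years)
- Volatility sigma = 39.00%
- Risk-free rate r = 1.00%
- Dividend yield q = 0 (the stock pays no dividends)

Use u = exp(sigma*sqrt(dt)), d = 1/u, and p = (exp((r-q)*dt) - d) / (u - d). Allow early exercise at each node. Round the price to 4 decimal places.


dt = T/N = 0.500000
u = exp(sigma*sqrt(dt)) = 1.317547; d = 1/u = 0.758986
p = (exp((r-q)*dt) - d) / (u - d) = 0.440465
Discount per step: exp(-r*dt) = 0.995012
Stock lattice S(k, i) with i counting down-moves:
  k=0: S(0,0) = 0.9800
  k=1: S(1,0) = 1.2912; S(1,1) = 0.7438
  k=2: S(2,0) = 1.7012; S(2,1) = 0.9800; S(2,2) = 0.5645
Terminal payoffs V(N, i) = max(K - S_T, 0):
  V(2,0) = 0.000000; V(2,1) = 0.000000; V(2,2) = 0.395461
Backward induction: V(k, i) = exp(-r*dt) * [p * V(k+1, i) + (1-p) * V(k+1, i+1)]; then take max(V_cont, immediate exercise) for American.
  V(1,0) = exp(-r*dt) * [p*0.000000 + (1-p)*0.000000] = 0.000000; exercise = 0.000000; V(1,0) = max -> 0.000000
  V(1,1) = exp(-r*dt) * [p*0.000000 + (1-p)*0.395461] = 0.220171; exercise = 0.216193; V(1,1) = max -> 0.220171
  V(0,0) = exp(-r*dt) * [p*0.000000 + (1-p)*0.220171] = 0.122579; exercise = 0.000000; V(0,0) = max -> 0.122579

Answer: Price = V(0,0) = 0.1226


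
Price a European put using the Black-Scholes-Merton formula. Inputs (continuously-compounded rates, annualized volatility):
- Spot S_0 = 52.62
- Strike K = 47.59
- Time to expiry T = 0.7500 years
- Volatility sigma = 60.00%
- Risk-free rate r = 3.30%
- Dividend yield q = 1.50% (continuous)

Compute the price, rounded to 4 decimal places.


Answer: Price = 7.5250

Derivation:
d1 = (ln(S/K) + (r - q + 0.5*sigma^2) * T) / (sigma * sqrt(T)) = 0.47914996
d2 = d1 - sigma * sqrt(T) = -0.04046529
exp(-rT) = 0.97555377; exp(-qT) = 0.98881304
P = K * exp(-rT) * N(-d2) - S_0 * exp(-qT) * N(-d1)
N(-d1) = 0.31591598; N(-d2) = 0.51613891
P = 47.5900 * 0.97555377 * 0.51613891 - 52.6200 * 0.98881304 * 0.31591598 = 7.5250


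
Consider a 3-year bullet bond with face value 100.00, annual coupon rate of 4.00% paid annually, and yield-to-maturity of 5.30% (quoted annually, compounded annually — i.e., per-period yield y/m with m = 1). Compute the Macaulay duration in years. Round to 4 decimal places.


Coupon per period c = face * coupon_rate / m = 4.000000
Periods per year m = 1; per-period yield y/m = 0.053000
Number of cashflows N = 3
Cashflows (t years, CF_t, discount factor 1/(1+y/m)^(m*t), PV):
  t = 1.0000: CF_t = 4.000000, DF = 0.949668, PV = 3.798670
  t = 2.0000: CF_t = 4.000000, DF = 0.901869, PV = 3.607474
  t = 3.0000: CF_t = 104.000000, DF = 0.856475, PV = 89.073440
Price P = sum_t PV_t = 96.479585
Macaulay numerator sum_t t * PV_t:
  t * PV_t at t = 1.0000: 3.798670
  t * PV_t at t = 2.0000: 7.214949
  t * PV_t at t = 3.0000: 267.220320
Macaulay duration D = (sum_t t * PV_t) / P = 278.233940 / 96.479585 = 2.883863

Answer: Macaulay duration = 2.8839 years


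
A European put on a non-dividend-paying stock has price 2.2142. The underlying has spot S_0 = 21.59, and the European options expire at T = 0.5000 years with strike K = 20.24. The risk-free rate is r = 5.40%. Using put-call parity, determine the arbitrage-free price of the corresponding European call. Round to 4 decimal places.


Put-call parity: C - P = S_0 * exp(-qT) - K * exp(-rT).
S_0 * exp(-qT) = 21.5900 * 1.00000000 = 21.59000000
K * exp(-rT) = 20.2400 * 0.97336124 = 19.70083153
C = P + S*exp(-qT) - K*exp(-rT)
C = 2.2142 + 21.59000000 - 19.70083153 = 4.1034

Answer: Call price = 4.1034


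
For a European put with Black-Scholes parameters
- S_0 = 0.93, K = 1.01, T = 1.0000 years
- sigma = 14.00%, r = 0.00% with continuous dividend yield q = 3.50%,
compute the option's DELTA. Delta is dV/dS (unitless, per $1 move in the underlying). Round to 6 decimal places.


Answer: Delta = -0.752383

Derivation:
d1 = -0.7694358835; d2 = -0.9094358835
phi(d1) = 0.2967235675; exp(-qT) = 0.9656054163; exp(-rT) = 1.0000000000
N(-d1) = 0.7791827033
Delta = -exp(-qT) * N(-d1) = -0.9656054163 * 0.7791827033 = -0.752383


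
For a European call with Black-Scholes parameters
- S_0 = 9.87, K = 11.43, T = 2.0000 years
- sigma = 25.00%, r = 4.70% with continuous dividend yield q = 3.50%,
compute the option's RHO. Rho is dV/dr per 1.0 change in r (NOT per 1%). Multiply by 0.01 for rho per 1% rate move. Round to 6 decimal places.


d1 = -0.1703890444; d2 = -0.5239424350
phi(d1) = 0.3931929792; exp(-qT) = 0.9323938199; exp(-rT) = 0.9102827622
N(d2) = 0.3001592894
Rho = K*T*exp(-rT)*N(d2) = 11.4300 * 2.0000 * 0.9102827622 * 0.3001592894 = 6.246034

Answer: Rho = 6.246034


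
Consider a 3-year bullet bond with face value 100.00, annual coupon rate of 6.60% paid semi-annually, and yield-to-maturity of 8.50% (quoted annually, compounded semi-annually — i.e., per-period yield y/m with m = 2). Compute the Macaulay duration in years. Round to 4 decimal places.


Answer: Macaulay duration = 2.7634 years

Derivation:
Coupon per period c = face * coupon_rate / m = 3.300000
Periods per year m = 2; per-period yield y/m = 0.042500
Number of cashflows N = 6
Cashflows (t years, CF_t, discount factor 1/(1+y/m)^(m*t), PV):
  t = 0.5000: CF_t = 3.300000, DF = 0.959233, PV = 3.165468
  t = 1.0000: CF_t = 3.300000, DF = 0.920127, PV = 3.036420
  t = 1.5000: CF_t = 3.300000, DF = 0.882616, PV = 2.912633
  t = 2.0000: CF_t = 3.300000, DF = 0.846634, PV = 2.793892
  t = 2.5000: CF_t = 3.300000, DF = 0.812119, PV = 2.679993
  t = 3.0000: CF_t = 103.300000, DF = 0.779011, PV = 80.471841
Price P = sum_t PV_t = 95.060247
Macaulay numerator sum_t t * PV_t:
  t * PV_t at t = 0.5000: 1.582734
  t * PV_t at t = 1.0000: 3.036420
  t * PV_t at t = 1.5000: 4.368949
  t * PV_t at t = 2.0000: 5.587785
  t * PV_t at t = 2.5000: 6.699982
  t * PV_t at t = 3.0000: 241.415524
Macaulay duration D = (sum_t t * PV_t) / P = 262.691394 / 95.060247 = 2.763420


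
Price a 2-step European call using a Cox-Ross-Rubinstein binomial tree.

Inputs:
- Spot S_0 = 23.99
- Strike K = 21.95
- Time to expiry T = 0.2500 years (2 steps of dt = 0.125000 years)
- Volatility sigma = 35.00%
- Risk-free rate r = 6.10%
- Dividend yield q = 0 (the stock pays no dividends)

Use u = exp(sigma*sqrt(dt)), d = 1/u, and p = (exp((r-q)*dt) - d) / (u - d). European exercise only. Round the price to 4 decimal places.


dt = T/N = 0.125000
u = exp(sigma*sqrt(dt)) = 1.131726; d = 1/u = 0.883606
p = (exp((r-q)*dt) - d) / (u - d) = 0.499952
Discount per step: exp(-r*dt) = 0.992404
Stock lattice S(k, i) with i counting down-moves:
  k=0: S(0,0) = 23.9900
  k=1: S(1,0) = 27.1501; S(1,1) = 21.1977
  k=2: S(2,0) = 30.7265; S(2,1) = 23.9900; S(2,2) = 18.7304
Terminal payoffs V(N, i) = max(S_T - K, 0):
  V(2,0) = 8.776469; V(2,1) = 2.040000; V(2,2) = 0.000000
Backward induction: V(k, i) = exp(-r*dt) * [p * V(k+1, i) + (1-p) * V(k+1, i+1)].
  V(1,0) = exp(-r*dt) * [p*8.776469 + (1-p)*2.040000] = 5.366833
  V(1,1) = exp(-r*dt) * [p*2.040000 + (1-p)*0.000000] = 1.012155
  V(0,0) = exp(-r*dt) * [p*5.366833 + (1-p)*1.012155] = 3.165060

Answer: Price = V(0,0) = 3.1651


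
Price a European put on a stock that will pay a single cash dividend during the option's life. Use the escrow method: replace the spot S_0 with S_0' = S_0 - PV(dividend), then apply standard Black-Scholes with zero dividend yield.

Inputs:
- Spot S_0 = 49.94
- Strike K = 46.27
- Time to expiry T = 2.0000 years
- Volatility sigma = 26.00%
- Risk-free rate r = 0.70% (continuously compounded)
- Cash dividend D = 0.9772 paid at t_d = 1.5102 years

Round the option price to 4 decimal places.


PV(D) = D * exp(-r * t_d) = 0.9772 * 0.98948428 = 0.96692404
S_0' = S_0 - PV(D) = 49.9400 - 0.96692404 = 48.97307596
d1 = (ln(S_0'/K) + (r + sigma^2/2)*T) / (sigma*sqrt(T)) = 0.37633548
d2 = d1 - sigma*sqrt(T) = 0.00863996
exp(-rT) = 0.98609754
N(-d1) = 0.35333375; N(-d2) = 0.49655320
P = K * exp(-rT) * N(-d2) - S_0' * N(-d1) = 46.2700 * 0.98609754 * 0.49655320 - 48.97307596 * 0.35333375 = 5.3523

Answer: Price = 5.3523


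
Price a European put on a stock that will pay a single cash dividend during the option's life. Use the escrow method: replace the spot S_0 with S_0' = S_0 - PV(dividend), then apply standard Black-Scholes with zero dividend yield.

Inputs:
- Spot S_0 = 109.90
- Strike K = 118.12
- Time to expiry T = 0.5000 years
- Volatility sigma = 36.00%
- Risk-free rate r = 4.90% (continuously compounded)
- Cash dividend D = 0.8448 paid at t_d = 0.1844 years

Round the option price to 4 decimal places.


Answer: Price = 14.7243

Derivation:
PV(D) = D * exp(-r * t_d) = 0.8448 * 0.99100510 = 0.83720111
S_0' = S_0 - PV(D) = 109.9000 - 0.83720111 = 109.06279889
d1 = (ln(S_0'/K) + (r + sigma^2/2)*T) / (sigma*sqrt(T)) = -0.08987014
d2 = d1 - sigma*sqrt(T) = -0.34442859
exp(-rT) = 0.97579769
N(-d1) = 0.53580480; N(-d2) = 0.63473800
P = K * exp(-rT) * N(-d2) - S_0' * N(-d1) = 118.1200 * 0.97579769 * 0.63473800 - 109.06279889 * 0.53580480 = 14.7243


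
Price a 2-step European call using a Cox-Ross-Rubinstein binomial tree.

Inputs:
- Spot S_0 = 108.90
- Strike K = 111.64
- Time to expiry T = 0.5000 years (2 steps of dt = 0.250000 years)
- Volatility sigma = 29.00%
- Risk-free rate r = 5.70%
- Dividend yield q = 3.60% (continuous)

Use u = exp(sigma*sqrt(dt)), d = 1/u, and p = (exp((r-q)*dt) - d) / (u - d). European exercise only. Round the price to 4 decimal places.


dt = T/N = 0.250000
u = exp(sigma*sqrt(dt)) = 1.156040; d = 1/u = 0.865022
p = (exp((r-q)*dt) - d) / (u - d) = 0.481901
Discount per step: exp(-r*dt) = 0.985851
Stock lattice S(k, i) with i counting down-moves:
  k=0: S(0,0) = 108.9000
  k=1: S(1,0) = 125.8927; S(1,1) = 94.2009
  k=2: S(2,0) = 145.5370; S(2,1) = 108.9000; S(2,2) = 81.4859
Terminal payoffs V(N, i) = max(S_T - K, 0):
  V(2,0) = 33.896953; V(2,1) = 0.000000; V(2,2) = 0.000000
Backward induction: V(k, i) = exp(-r*dt) * [p * V(k+1, i) + (1-p) * V(k+1, i+1)].
  V(1,0) = exp(-r*dt) * [p*33.896953 + (1-p)*0.000000] = 16.103852
  V(1,1) = exp(-r*dt) * [p*0.000000 + (1-p)*0.000000] = 0.000000
  V(0,0) = exp(-r*dt) * [p*16.103852 + (1-p)*0.000000] = 7.650660

Answer: Price = V(0,0) = 7.6507


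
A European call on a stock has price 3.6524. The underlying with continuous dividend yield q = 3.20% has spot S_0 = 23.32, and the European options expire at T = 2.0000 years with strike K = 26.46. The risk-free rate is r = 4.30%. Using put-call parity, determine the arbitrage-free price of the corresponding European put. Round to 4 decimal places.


Answer: Put price = 6.0577

Derivation:
Put-call parity: C - P = S_0 * exp(-qT) - K * exp(-rT).
S_0 * exp(-qT) = 23.3200 * 0.93800500 = 21.87427659
K * exp(-rT) = 26.4600 * 0.91759423 = 24.27954336
P = C - S*exp(-qT) + K*exp(-rT)
P = 3.6524 - 21.87427659 + 24.27954336 = 6.0577


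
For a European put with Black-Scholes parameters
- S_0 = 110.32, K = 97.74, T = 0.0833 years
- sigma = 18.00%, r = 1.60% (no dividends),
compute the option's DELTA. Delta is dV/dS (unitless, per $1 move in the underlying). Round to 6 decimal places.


d1 = 2.3821733914; d2 = 2.3302222605
phi(d1) = 0.0233697327; exp(-qT) = 1.0000000000; exp(-rT) = 0.9986680878
N(-d1) = 0.0086053958
Delta = -exp(-qT) * N(-d1) = -1.0000000000 * 0.0086053958 = -0.008605

Answer: Delta = -0.008605


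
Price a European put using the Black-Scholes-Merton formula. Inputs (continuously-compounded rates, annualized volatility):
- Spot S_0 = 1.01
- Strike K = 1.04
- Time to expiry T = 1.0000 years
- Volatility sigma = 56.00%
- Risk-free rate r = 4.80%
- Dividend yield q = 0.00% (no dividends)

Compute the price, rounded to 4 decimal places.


Answer: Price = 0.2114

Derivation:
d1 = (ln(S/K) + (r - q + 0.5*sigma^2) * T) / (sigma * sqrt(T)) = 0.31344575
d2 = d1 - sigma * sqrt(T) = -0.24655425
exp(-rT) = 0.95313379; exp(-qT) = 1.00000000
P = K * exp(-rT) * N(-d2) - S_0 * exp(-qT) * N(-d1)
N(-d1) = 0.37697102; N(-d2) = 0.59737339
P = 1.0400 * 0.95313379 * 0.59737339 - 1.0100 * 1.00000000 * 0.37697102 = 0.2114
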